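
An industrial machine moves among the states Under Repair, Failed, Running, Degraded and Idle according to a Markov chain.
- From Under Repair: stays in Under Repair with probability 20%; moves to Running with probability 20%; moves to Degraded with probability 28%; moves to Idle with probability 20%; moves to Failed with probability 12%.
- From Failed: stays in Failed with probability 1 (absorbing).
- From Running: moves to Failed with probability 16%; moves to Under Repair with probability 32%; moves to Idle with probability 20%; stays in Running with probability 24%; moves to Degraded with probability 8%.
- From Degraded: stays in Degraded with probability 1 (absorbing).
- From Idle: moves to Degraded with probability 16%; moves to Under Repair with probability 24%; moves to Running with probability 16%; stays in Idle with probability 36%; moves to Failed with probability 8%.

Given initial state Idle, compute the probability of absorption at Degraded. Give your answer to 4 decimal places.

Let h(s) be the probability of absorption at Degraded starting from transient state s. Then h(Degraded) = 1 and h(Failed) = 0. By first-step analysis:
h(Under Repair) = 0.2·h(Under Repair) + 0.12·0 + 0.2·h(Running) + 0.28·1 + 0.2·h(Idle)
h(Running) = 0.32·h(Under Repair) + 0.16·0 + 0.24·h(Running) + 0.08·1 + 0.2·h(Idle)
h(Idle) = 0.24·h(Under Repair) + 0.08·0 + 0.16·h(Running) + 0.16·1 + 0.36·h(Idle)
Solving: h(Under Repair) = 0.6413, h(Running) = 0.5399, h(Idle) = 0.6255.
Starting from Idle, the probability is 0.6255.

0.6255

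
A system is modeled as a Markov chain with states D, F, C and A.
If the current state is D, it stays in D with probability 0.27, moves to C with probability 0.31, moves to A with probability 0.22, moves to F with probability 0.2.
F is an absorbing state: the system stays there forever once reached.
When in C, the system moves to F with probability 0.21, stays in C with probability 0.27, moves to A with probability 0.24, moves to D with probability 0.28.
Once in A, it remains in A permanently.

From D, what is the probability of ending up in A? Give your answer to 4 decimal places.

Let h(s) be the probability of absorption at A starting from transient state s. Then h(A) = 1 and h(F) = 0. By first-step analysis:
h(D) = 0.27·h(D) + 0.2·0 + 0.31·h(C) + 0.22·1
h(C) = 0.28·h(D) + 0.21·0 + 0.27·h(C) + 0.24·1
Solving: h(D) = 0.5268, h(C) = 0.5308.
Starting from D, the probability is 0.5268.

0.5268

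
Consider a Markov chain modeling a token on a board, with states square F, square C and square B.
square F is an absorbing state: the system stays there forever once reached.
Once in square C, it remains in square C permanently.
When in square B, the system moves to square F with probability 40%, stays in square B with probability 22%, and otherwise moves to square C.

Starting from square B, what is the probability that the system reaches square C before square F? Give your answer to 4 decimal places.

Let h(s) be the probability of absorption at square C starting from transient state s. Then h(square C) = 1 and h(square F) = 0. By first-step analysis:
h(square B) = 0.4·0 + 0.38·1 + 0.22·h(square B)
Solving: h(square B) = 0.4872.
Starting from square B, the probability is 0.4872.

0.4872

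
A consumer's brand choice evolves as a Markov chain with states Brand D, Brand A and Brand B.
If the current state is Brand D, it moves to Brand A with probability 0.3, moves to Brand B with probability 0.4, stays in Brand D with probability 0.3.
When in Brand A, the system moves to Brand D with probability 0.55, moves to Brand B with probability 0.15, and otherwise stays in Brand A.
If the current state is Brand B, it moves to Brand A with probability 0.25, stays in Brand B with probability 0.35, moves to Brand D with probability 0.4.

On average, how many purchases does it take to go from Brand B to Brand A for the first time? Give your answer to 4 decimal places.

Let t(s) be the expected number of purchases to first reach Brand A from state s, with t(Brand A) = 0. Conditioning on the first purchase:
t(Brand D) = 1 + 0.3·t(Brand D) + 0.4·t(Brand B)
t(Brand B) = 1 + 0.4·t(Brand D) + 0.35·t(Brand B)
Solving: t(Brand D) = 3.5593, t(Brand B) = 3.7288.
Expected purchases from Brand B to Brand A: 3.7288.

3.7288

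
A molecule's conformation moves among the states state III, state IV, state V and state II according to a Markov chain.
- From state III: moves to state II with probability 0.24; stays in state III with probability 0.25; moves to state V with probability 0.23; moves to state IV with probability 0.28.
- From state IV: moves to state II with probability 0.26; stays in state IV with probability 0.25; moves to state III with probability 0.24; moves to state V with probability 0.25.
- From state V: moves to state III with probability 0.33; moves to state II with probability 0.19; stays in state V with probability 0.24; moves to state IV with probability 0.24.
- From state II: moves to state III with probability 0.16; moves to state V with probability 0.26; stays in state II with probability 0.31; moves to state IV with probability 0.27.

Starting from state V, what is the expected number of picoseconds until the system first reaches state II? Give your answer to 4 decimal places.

4.5046

Let t(s) be the expected number of picoseconds to first reach state II from state s, with t(state II) = 0. Conditioning on the first picosecond:
t(state III) = 1 + 0.25·t(state III) + 0.28·t(state IV) + 0.23·t(state V)
t(state IV) = 1 + 0.24·t(state III) + 0.25·t(state IV) + 0.25·t(state V)
t(state V) = 1 + 0.33·t(state III) + 0.24·t(state IV) + 0.24·t(state V)
Solving: t(state III) = 4.2850, t(state IV) = 4.2061, t(state V) = 4.5046.
Expected picoseconds from state V to state II: 4.5046.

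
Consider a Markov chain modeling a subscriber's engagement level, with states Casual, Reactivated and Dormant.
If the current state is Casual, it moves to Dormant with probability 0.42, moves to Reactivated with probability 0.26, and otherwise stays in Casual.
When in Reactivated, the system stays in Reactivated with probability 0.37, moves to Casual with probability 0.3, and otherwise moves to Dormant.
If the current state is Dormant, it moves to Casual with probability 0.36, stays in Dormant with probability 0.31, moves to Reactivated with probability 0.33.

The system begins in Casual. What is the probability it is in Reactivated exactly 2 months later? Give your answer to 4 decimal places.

0.3180

Sum over the intermediate state after 1 month:
P = P(Casual→Casual)·P(Casual→Reactivated) + P(Casual→Reactivated)·P(Reactivated→Reactivated) + P(Casual→Dormant)·P(Dormant→Reactivated)
  = 0.32×0.26 + 0.26×0.37 + 0.42×0.33
  = 0.0832 + 0.0962 + 0.1386 = 0.3180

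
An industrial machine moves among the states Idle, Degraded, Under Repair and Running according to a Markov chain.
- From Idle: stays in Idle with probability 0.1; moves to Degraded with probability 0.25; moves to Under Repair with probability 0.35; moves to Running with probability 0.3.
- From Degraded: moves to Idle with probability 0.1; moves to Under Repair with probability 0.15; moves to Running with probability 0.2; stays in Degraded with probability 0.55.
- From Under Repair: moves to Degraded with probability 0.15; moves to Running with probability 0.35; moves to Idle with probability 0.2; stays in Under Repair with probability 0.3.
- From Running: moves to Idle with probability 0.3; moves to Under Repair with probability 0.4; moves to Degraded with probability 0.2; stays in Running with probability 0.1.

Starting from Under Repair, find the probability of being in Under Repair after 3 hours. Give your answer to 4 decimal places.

Propagate the distribution vector 3 hours from Under Repair.
After 0 hours: (0.0000, 0.0000, 1.0000, 0.0000)
After 1 hour: (0.2000, 0.1500, 0.3000, 0.3500)
After 2 hours: (0.2000, 0.2475, 0.3225, 0.2300)
After 3 hours: (0.1783, 0.2805, 0.2959, 0.2454)
P(in Under Repair after 3 hours) = 0.2959

0.2959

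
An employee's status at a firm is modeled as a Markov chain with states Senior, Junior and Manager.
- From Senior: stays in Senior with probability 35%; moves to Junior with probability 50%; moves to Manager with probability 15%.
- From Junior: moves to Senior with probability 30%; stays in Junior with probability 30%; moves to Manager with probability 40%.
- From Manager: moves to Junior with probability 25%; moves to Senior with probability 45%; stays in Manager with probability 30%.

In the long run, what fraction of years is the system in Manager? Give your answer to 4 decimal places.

0.2818

Let the stationary distribution be π with π = πP and π_1 + π_2 + π_3 = 1.
π_1 = 0.35·π_1 + 0.3·π_2 + 0.45·π_3
π_2 = 0.5·π_1 + 0.3·π_2 + 0.25·π_3
Solving with the normalization constraint gives π = (0.3603, 0.3580, 0.2818).
So the stationary probability of Manager is 0.2818.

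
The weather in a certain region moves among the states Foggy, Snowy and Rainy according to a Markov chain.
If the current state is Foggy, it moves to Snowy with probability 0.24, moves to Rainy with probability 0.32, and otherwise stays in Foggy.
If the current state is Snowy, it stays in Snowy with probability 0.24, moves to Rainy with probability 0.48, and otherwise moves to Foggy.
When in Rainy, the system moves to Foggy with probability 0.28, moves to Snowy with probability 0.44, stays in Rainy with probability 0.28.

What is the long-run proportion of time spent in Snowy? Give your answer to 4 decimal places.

0.3111

Let the stationary distribution be π with π = πP and π_1 + π_2 + π_3 = 1.
π_1 = 0.44·π_1 + 0.28·π_2 + 0.28·π_3
π_2 = 0.24·π_1 + 0.24·π_2 + 0.44·π_3
Solving with the normalization constraint gives π = (0.3333, 0.3111, 0.3556).
So the stationary probability of Snowy is 0.3111.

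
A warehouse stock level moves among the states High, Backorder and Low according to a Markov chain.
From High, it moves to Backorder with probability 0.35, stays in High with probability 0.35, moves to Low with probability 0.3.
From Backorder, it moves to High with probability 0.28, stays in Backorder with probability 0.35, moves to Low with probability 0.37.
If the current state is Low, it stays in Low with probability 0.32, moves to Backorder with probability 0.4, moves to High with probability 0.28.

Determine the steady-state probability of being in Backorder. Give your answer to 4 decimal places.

Let the stationary distribution be π with π = πP and π_1 + π_2 + π_3 = 1.
π_1 = 0.35·π_1 + 0.28·π_2 + 0.28·π_3
π_2 = 0.35·π_1 + 0.35·π_2 + 0.4·π_3
Solving with the normalization constraint gives π = (0.3011, 0.3666, 0.3323).
So the stationary probability of Backorder is 0.3666.

0.3666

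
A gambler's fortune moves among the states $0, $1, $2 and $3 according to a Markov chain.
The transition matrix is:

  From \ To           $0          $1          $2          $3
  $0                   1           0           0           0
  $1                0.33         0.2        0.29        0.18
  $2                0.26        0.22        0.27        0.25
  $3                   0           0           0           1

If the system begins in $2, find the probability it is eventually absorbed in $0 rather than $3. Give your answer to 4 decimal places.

0.5394

Let h(s) be the probability of absorption at $0 starting from transient state s. Then h($0) = 1 and h($3) = 0. By first-step analysis:
h($1) = 0.33·1 + 0.2·h($1) + 0.29·h($2) + 0.18·0
h($2) = 0.26·1 + 0.22·h($1) + 0.27·h($2) + 0.25·0
Solving: h($1) = 0.6080, h($2) = 0.5394.
Starting from $2, the probability is 0.5394.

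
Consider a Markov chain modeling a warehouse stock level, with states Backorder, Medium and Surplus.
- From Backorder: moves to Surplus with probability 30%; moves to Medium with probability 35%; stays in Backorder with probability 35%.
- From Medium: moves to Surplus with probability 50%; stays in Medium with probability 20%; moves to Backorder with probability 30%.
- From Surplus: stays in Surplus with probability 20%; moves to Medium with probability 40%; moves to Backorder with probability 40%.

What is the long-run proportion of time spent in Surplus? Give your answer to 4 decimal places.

Let the stationary distribution be π with π = πP and π_1 + π_2 + π_3 = 1.
π_1 = 0.35·π_1 + 0.3·π_2 + 0.4·π_3
π_2 = 0.35·π_1 + 0.2·π_2 + 0.4·π_3
Solving with the normalization constraint gives π = (0.3506, 0.3187, 0.3307).
So the stationary probability of Surplus is 0.3307.

0.3307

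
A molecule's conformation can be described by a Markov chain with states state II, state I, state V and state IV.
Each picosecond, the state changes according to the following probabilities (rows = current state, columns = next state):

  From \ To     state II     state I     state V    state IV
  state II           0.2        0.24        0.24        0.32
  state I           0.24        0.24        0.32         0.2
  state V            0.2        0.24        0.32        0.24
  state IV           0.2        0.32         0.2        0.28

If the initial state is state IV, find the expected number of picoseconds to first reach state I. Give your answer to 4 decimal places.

3.5077

Let t(s) be the expected number of picoseconds to first reach state I from state s, with t(state I) = 0. Conditioning on the first picosecond:
t(state II) = 1 + 0.2·t(state II) + 0.24·t(state V) + 0.32·t(state IV)
t(state V) = 1 + 0.2·t(state II) + 0.32·t(state V) + 0.24·t(state IV)
t(state IV) = 1 + 0.2·t(state II) + 0.2·t(state V) + 0.28·t(state IV)
Solving: t(state II) = 3.8010, t(state V) = 3.8265, t(state IV) = 3.5077.
Expected picoseconds from state IV to state I: 3.5077.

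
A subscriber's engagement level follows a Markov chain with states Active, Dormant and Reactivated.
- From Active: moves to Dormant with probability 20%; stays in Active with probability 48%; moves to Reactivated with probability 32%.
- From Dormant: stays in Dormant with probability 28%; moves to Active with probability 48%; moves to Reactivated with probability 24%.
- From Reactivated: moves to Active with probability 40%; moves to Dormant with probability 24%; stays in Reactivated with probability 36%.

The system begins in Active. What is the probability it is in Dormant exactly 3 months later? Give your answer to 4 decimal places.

0.2310

Propagate the distribution vector 3 months from Active.
After 0 months: (1.0000, 0.0000, 0.0000)
After 1 month: (0.4800, 0.2000, 0.3200)
After 2 months: (0.4544, 0.2288, 0.3168)
After 3 months: (0.4547, 0.2310, 0.3144)
P(in Dormant after 3 months) = 0.2310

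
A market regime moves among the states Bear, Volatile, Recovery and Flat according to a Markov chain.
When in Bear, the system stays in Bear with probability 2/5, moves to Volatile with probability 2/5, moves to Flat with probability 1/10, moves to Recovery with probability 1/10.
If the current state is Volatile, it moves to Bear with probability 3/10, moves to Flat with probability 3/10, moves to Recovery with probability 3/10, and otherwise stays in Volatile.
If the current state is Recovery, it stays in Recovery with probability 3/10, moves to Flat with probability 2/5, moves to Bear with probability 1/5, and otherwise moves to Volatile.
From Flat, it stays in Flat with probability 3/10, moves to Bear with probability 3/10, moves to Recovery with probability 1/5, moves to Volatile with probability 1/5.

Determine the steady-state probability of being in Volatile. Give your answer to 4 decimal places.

0.2189

Let the stationary distribution be π with π = πP and π_1 + π_2 + π_3 + π_4 = 1.
π_1 = 0.4·π_1 + 0.3·π_2 + 0.2·π_3 + 0.3·π_4
π_2 = 0.4·π_1 + 0.1·π_2 + 0.1·π_3 + 0.2·π_4
π_3 = 0.1·π_1 + 0.3·π_2 + 0.3·π_3 + 0.2·π_4
Solving with the normalization constraint gives π = (0.3098, 0.2189, 0.2121, 0.2593).
So the stationary probability of Volatile is 0.2189.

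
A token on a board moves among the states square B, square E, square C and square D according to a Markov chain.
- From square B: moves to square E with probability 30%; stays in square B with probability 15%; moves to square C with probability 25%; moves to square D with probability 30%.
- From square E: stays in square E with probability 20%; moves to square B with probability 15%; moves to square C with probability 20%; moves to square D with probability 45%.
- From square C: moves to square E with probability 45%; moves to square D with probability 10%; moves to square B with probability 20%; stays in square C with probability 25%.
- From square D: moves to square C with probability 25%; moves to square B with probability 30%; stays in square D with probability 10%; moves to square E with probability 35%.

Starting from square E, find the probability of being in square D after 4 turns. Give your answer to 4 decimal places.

0.2479

Propagate the distribution vector 4 turns from square E.
After 0 turns: (0.0000, 1.0000, 0.0000, 0.0000)
After 1 turn: (0.1500, 0.2000, 0.2000, 0.4500)
After 2 turns: (0.2275, 0.3325, 0.2400, 0.2000)
After 3 turns: (0.1920, 0.3128, 0.2334, 0.2619)
After 4 turns: (0.2010, 0.3168, 0.2344, 0.2479)
P(in square D after 4 turns) = 0.2479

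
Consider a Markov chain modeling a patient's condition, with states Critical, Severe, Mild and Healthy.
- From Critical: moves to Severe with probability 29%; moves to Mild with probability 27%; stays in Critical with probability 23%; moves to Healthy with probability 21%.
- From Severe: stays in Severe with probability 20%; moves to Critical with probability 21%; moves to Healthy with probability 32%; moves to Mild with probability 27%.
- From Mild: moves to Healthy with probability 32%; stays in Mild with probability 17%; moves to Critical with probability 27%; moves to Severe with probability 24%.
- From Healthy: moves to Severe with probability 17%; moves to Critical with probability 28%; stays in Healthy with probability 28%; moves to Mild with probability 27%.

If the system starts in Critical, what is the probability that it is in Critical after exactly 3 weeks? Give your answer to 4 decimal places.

Propagate the distribution vector 3 weeks from Critical.
After 0 weeks: (1.0000, 0.0000, 0.0000, 0.0000)
After 1 week: (0.2300, 0.2900, 0.2700, 0.2100)
After 2 weeks: (0.2455, 0.2252, 0.2430, 0.2863)
After 3 weeks: (0.2495, 0.2232, 0.2457, 0.2815)
P(in Critical after 3 weeks) = 0.2495

0.2495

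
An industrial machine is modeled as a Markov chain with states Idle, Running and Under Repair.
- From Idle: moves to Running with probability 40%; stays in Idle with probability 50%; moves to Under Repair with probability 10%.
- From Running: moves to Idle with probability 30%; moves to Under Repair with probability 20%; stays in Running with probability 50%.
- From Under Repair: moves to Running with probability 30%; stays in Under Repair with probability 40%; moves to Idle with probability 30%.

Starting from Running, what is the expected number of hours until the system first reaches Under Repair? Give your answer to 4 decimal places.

Let t(s) be the expected number of hours to first reach Under Repair from state s, with t(Under Repair) = 0. Conditioning on the first hour:
t(Idle) = 1 + 0.5·t(Idle) + 0.4·t(Running)
t(Running) = 1 + 0.3·t(Idle) + 0.5·t(Running)
Solving: t(Idle) = 6.9231, t(Running) = 6.1538.
Expected hours from Running to Under Repair: 6.1538.

6.1538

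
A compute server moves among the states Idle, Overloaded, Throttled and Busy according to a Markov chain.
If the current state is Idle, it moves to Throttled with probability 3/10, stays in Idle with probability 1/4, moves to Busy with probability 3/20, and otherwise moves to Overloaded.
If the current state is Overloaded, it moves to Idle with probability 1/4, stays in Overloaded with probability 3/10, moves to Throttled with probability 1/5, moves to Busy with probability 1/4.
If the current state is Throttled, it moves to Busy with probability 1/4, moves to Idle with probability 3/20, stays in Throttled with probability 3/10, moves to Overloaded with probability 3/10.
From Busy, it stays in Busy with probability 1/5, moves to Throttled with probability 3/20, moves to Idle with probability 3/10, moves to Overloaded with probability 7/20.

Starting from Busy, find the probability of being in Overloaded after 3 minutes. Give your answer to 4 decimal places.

0.3105

Propagate the distribution vector 3 minutes from Busy.
After 0 minutes: (0.0000, 0.0000, 0.0000, 1.0000)
After 1 minute: (0.3000, 0.3500, 0.1500, 0.2000)
After 2 minutes: (0.2450, 0.3100, 0.2350, 0.2100)
After 3 minutes: (0.2370, 0.3105, 0.2375, 0.2150)
P(in Overloaded after 3 minutes) = 0.3105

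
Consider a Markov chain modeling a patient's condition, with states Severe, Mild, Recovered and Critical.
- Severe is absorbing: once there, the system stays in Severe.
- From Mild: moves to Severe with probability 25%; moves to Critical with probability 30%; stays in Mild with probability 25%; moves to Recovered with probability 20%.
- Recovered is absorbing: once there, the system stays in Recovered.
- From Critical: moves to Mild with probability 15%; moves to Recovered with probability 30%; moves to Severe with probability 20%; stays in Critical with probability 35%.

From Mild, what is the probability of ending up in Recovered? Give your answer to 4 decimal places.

0.4972

Let h(s) be the probability of absorption at Recovered starting from transient state s. Then h(Recovered) = 1 and h(Severe) = 0. By first-step analysis:
h(Mild) = 0.25·0 + 0.25·h(Mild) + 0.2·1 + 0.3·h(Critical)
h(Critical) = 0.2·0 + 0.15·h(Mild) + 0.3·1 + 0.35·h(Critical)
Solving: h(Mild) = 0.4972, h(Critical) = 0.5763.
Starting from Mild, the probability is 0.4972.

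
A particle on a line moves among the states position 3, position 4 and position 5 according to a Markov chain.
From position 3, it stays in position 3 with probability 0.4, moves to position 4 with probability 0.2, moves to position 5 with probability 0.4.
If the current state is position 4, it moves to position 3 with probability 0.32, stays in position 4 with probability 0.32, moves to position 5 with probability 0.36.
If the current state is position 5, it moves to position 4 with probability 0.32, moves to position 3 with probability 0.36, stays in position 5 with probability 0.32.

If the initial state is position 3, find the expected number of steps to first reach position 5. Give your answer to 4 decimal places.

2.5581

Let t(s) be the expected number of steps to first reach position 5 from state s, with t(position 5) = 0. Conditioning on the first step:
t(position 3) = 1 + 0.4·t(position 3) + 0.2·t(position 4)
t(position 4) = 1 + 0.32·t(position 3) + 0.32·t(position 4)
Solving: t(position 3) = 2.5581, t(position 4) = 2.6744.
Expected steps from position 3 to position 5: 2.5581.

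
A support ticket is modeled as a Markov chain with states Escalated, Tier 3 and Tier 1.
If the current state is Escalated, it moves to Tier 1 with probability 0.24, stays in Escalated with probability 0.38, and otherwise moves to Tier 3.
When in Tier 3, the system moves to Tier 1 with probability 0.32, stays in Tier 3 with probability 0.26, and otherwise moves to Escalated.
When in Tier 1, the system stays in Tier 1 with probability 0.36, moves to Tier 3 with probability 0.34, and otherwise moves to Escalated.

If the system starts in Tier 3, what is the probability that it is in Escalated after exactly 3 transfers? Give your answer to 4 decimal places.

Propagate the distribution vector 3 transfers from Tier 3.
After 0 transfers: (0.0000, 1.0000, 0.0000)
After 1 transfer: (0.4200, 0.2600, 0.3200)
After 2 transfers: (0.3648, 0.3360, 0.2992)
After 3 transfers: (0.3695, 0.3277, 0.3028)
P(in Escalated after 3 transfers) = 0.3695

0.3695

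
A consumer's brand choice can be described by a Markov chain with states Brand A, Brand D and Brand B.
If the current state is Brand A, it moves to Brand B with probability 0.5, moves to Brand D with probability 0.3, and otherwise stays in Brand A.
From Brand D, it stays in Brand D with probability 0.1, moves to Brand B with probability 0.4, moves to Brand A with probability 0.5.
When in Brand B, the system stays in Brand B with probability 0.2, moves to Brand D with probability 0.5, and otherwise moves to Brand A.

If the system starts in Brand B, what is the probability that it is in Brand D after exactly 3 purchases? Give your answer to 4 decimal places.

Propagate the distribution vector 3 purchases from Brand B.
After 0 purchases: (0.0000, 0.0000, 1.0000)
After 1 purchase: (0.3000, 0.5000, 0.2000)
After 2 purchases: (0.3700, 0.2400, 0.3900)
After 3 purchases: (0.3110, 0.3300, 0.3590)
P(in Brand D after 3 purchases) = 0.3300

0.3300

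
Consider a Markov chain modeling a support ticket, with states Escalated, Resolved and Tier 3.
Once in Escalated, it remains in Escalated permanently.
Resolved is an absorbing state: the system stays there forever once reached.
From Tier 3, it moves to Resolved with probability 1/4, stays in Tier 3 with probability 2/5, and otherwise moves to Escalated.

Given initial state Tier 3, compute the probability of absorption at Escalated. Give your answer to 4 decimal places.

Let h(s) be the probability of absorption at Escalated starting from transient state s. Then h(Escalated) = 1 and h(Resolved) = 0. By first-step analysis:
h(Tier 3) = 0.35·1 + 0.25·0 + 0.4·h(Tier 3)
Solving: h(Tier 3) = 0.5833.
Starting from Tier 3, the probability is 0.5833.

0.5833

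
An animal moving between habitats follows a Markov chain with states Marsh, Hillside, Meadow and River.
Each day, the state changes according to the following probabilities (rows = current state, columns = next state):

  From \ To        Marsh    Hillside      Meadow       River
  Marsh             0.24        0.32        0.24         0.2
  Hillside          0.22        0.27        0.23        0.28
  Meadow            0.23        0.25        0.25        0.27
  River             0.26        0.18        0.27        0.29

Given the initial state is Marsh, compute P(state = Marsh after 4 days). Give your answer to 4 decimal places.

0.2377

Propagate the distribution vector 4 days from Marsh.
After 0 days: (1.0000, 0.0000, 0.0000, 0.0000)
After 1 day: (0.2400, 0.3200, 0.2400, 0.2000)
After 2 days: (0.2352, 0.2592, 0.2452, 0.2604)
After 3 days: (0.2376, 0.2534, 0.2477, 0.2613)
After 4 days: (0.2377, 0.2534, 0.2478, 0.2611)
P(in Marsh after 4 days) = 0.2377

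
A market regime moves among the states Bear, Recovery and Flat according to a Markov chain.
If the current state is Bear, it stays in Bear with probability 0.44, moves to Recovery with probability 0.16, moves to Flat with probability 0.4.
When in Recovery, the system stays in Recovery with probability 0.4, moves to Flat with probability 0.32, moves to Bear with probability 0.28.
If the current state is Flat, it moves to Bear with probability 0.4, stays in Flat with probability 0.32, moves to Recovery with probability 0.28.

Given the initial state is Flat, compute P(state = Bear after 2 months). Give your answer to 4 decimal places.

0.3824

Sum over the intermediate state after 1 month:
P = P(Flat→Bear)·P(Bear→Bear) + P(Flat→Recovery)·P(Recovery→Bear) + P(Flat→Flat)·P(Flat→Bear)
  = 0.4×0.44 + 0.28×0.28 + 0.32×0.4
  = 0.1760 + 0.0784 + 0.1280 = 0.3824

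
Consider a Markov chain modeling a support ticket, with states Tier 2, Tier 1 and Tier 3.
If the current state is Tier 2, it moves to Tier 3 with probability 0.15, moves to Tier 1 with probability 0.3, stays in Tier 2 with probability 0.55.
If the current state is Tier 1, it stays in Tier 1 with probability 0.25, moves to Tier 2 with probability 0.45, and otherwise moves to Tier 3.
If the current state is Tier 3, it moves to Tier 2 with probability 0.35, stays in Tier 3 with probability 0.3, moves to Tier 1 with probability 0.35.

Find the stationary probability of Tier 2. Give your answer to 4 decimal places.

0.4746

Let the stationary distribution be π with π = πP and π_1 + π_2 + π_3 = 1.
π_1 = 0.55·π_1 + 0.45·π_2 + 0.35·π_3
π_2 = 0.3·π_1 + 0.25·π_2 + 0.35·π_3
Solving with the normalization constraint gives π = (0.4746, 0.2966, 0.2288).
So the stationary probability of Tier 2 is 0.4746.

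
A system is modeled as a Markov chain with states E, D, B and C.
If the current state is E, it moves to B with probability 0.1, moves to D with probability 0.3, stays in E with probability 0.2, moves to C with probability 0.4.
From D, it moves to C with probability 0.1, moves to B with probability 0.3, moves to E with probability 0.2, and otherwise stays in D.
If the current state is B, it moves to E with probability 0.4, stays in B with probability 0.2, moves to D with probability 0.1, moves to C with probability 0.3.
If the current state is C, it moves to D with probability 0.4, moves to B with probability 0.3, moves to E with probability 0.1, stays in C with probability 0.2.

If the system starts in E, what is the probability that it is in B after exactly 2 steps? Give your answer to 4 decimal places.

Propagate the distribution vector 2 steps from E.
After 0 steps: (1.0000, 0.0000, 0.0000, 0.0000)
After 1 step: (0.2000, 0.3000, 0.1000, 0.4000)
After 2 steps: (0.1800, 0.3500, 0.2500, 0.2200)
P(in B after 2 steps) = 0.2500

0.2500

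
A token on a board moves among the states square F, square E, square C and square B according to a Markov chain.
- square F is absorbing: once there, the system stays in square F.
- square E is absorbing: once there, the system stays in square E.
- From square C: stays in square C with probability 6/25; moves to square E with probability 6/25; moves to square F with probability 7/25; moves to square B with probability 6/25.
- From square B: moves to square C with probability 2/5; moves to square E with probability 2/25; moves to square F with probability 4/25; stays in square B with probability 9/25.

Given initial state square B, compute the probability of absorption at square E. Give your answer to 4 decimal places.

0.4016

Let h(s) be the probability of absorption at square E starting from transient state s. Then h(square E) = 1 and h(square F) = 0. By first-step analysis:
h(square C) = 0.28·0 + 0.24·1 + 0.24·h(square C) + 0.24·h(square B)
h(square B) = 0.16·0 + 0.08·1 + 0.4·h(square C) + 0.36·h(square B)
Solving: h(square C) = 0.4426, h(square B) = 0.4016.
Starting from square B, the probability is 0.4016.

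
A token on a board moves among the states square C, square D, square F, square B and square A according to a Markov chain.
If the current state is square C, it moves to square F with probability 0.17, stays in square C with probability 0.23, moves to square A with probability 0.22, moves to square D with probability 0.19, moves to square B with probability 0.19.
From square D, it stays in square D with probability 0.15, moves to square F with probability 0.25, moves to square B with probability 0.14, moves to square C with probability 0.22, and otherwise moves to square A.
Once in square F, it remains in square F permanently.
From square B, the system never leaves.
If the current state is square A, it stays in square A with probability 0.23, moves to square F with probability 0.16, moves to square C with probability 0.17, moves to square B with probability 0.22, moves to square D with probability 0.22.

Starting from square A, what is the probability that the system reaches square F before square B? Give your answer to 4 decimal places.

0.4758

Let h(s) be the probability of absorption at square F starting from transient state s. Then h(square F) = 1 and h(square B) = 0. By first-step analysis:
h(square C) = 0.23·h(square C) + 0.19·h(square D) + 0.17·1 + 0.19·0 + 0.22·h(square A)
h(square D) = 0.22·h(square C) + 0.15·h(square D) + 0.25·1 + 0.14·0 + 0.24·h(square A)
h(square A) = 0.17·h(square C) + 0.22·h(square D) + 0.16·1 + 0.22·0 + 0.23·h(square A)
Solving: h(square C) = 0.4940, h(square D) = 0.5563, h(square A) = 0.4758.
Starting from square A, the probability is 0.4758.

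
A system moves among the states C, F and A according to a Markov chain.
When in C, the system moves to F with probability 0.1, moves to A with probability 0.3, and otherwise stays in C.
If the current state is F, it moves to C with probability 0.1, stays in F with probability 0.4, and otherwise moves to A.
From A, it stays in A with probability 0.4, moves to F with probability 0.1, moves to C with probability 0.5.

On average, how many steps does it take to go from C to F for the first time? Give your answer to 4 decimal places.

10.0000

Let t(s) be the expected number of steps to first reach F from state s, with t(F) = 0. Conditioning on the first step:
t(C) = 1 + 0.6·t(C) + 0.3·t(A)
t(A) = 1 + 0.5·t(C) + 0.4·t(A)
Solving: t(C) = 10.0000, t(A) = 10.0000.
Expected steps from C to F: 10.0000.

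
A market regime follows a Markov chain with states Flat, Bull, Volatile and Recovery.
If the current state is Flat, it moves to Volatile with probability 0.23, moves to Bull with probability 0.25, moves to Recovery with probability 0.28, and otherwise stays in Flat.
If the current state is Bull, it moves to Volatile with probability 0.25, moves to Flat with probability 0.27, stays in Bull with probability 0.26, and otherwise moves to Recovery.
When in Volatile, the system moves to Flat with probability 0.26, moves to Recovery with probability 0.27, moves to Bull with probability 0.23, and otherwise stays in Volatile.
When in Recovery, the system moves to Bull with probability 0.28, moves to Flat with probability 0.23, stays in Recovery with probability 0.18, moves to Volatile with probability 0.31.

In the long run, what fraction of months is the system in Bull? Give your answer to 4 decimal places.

0.2546

Let the stationary distribution be π with π = πP and π_1 + π_2 + π_3 + π_4 = 1.
π_1 = 0.24·π_1 + 0.27·π_2 + 0.26·π_3 + 0.23·π_4
π_2 = 0.25·π_1 + 0.26·π_2 + 0.23·π_3 + 0.28·π_4
π_3 = 0.23·π_1 + 0.25·π_2 + 0.24·π_3 + 0.31·π_4
Solving with the normalization constraint gives π = (0.2504, 0.2546, 0.2567, 0.2383).
So the stationary probability of Bull is 0.2546.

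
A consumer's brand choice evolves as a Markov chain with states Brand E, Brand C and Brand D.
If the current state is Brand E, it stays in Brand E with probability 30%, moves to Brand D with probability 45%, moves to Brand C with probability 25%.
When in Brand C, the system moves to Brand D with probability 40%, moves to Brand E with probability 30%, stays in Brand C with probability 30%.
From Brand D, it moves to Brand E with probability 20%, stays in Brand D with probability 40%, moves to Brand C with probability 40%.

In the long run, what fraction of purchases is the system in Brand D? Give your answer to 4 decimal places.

Let the stationary distribution be π with π = πP and π_1 + π_2 + π_3 = 1.
π_1 = 0.3·π_1 + 0.3·π_2 + 0.2·π_3
π_2 = 0.25·π_1 + 0.3·π_2 + 0.4·π_3
Solving with the normalization constraint gives π = (0.2587, 0.3284, 0.4129).
So the stationary probability of Brand D is 0.4129.

0.4129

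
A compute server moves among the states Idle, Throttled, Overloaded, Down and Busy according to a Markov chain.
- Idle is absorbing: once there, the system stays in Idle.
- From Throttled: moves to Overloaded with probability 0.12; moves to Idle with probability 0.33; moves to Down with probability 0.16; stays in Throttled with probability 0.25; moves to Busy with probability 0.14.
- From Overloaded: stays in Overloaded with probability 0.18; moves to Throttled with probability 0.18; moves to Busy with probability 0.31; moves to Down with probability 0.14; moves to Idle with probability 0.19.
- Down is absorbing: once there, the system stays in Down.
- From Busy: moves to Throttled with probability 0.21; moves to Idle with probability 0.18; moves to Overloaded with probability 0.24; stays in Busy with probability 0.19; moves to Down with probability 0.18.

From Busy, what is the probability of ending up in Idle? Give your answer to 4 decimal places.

Let h(s) be the probability of absorption at Idle starting from transient state s. Then h(Idle) = 1 and h(Down) = 0. By first-step analysis:
h(Throttled) = 0.33·1 + 0.25·h(Throttled) + 0.12·h(Overloaded) + 0.16·0 + 0.14·h(Busy)
h(Overloaded) = 0.19·1 + 0.18·h(Throttled) + 0.18·h(Overloaded) + 0.14·0 + 0.31·h(Busy)
h(Busy) = 0.18·1 + 0.21·h(Throttled) + 0.24·h(Overloaded) + 0.18·0 + 0.19·h(Busy)
Solving: h(Throttled) = 0.6380, h(Overloaded) = 0.5837, h(Busy) = 0.5606.
Starting from Busy, the probability is 0.5606.

0.5606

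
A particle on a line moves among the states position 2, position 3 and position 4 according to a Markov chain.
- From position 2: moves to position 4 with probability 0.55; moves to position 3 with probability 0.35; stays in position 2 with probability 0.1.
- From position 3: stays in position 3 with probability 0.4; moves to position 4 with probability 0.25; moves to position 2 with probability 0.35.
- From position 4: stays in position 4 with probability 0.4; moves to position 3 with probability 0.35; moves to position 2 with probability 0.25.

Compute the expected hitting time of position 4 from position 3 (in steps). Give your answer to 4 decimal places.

Let t(s) be the expected number of steps to first reach position 4 from state s, with t(position 4) = 0. Conditioning on the first step:
t(position 2) = 1 + 0.1·t(position 2) + 0.35·t(position 3)
t(position 3) = 1 + 0.35·t(position 2) + 0.4·t(position 3)
Solving: t(position 2) = 2.2754, t(position 3) = 2.9940.
Expected steps from position 3 to position 4: 2.9940.

2.9940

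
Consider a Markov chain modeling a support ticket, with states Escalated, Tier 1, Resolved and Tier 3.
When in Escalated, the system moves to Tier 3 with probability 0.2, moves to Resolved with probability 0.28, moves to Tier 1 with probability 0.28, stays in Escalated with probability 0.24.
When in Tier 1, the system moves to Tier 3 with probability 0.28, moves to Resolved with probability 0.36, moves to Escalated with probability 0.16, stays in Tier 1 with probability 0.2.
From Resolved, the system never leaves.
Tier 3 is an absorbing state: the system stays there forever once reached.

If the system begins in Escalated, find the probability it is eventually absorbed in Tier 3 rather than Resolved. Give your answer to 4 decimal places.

0.4233

Let h(s) be the probability of absorption at Tier 3 starting from transient state s. Then h(Tier 3) = 1 and h(Resolved) = 0. By first-step analysis:
h(Escalated) = 0.24·h(Escalated) + 0.28·h(Tier 1) + 0.28·0 + 0.2·1
h(Tier 1) = 0.16·h(Escalated) + 0.2·h(Tier 1) + 0.36·0 + 0.28·1
Solving: h(Escalated) = 0.4233, h(Tier 1) = 0.4347.
Starting from Escalated, the probability is 0.4233.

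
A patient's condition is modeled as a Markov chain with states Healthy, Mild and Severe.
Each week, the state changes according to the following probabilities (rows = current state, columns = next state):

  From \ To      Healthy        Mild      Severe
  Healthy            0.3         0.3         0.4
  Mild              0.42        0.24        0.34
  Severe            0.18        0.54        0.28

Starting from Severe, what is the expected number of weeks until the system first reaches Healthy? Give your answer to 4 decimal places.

3.5754

Let t(s) be the expected number of weeks to first reach Healthy from state s, with t(Healthy) = 0. Conditioning on the first week:
t(Mild) = 1 + 0.24·t(Mild) + 0.34·t(Severe)
t(Severe) = 1 + 0.54·t(Mild) + 0.28·t(Severe)
Solving: t(Mild) = 2.9153, t(Severe) = 3.5754.
Expected weeks from Severe to Healthy: 3.5754.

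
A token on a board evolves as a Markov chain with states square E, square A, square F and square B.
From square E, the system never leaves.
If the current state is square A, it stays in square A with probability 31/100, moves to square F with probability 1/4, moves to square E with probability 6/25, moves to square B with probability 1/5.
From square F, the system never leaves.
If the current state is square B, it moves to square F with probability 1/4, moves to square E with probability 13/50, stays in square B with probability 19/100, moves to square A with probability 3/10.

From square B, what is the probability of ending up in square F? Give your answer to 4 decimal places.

Let h(s) be the probability of absorption at square F starting from transient state s. Then h(square F) = 1 and h(square E) = 0. By first-step analysis:
h(square A) = 0.24·0 + 0.31·h(square A) + 0.25·1 + 0.2·h(square B)
h(square B) = 0.26·0 + 0.3·h(square A) + 0.25·1 + 0.19·h(square B)
Solving: h(square A) = 0.5061, h(square B) = 0.4961.
Starting from square B, the probability is 0.4961.

0.4961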